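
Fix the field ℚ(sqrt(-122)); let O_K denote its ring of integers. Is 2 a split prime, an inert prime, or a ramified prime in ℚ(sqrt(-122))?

d = -122 ≡ 2 (mod 4), so O_K = ℤ[√-122] and disc(K) = 4d = -488.
disc(K) = -488 = 2·(-244), so p = 2 is ramified.

ramified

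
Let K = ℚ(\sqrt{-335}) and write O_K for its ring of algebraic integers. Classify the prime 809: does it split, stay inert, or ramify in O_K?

p is inert

Since -335 ≡ 1 mod 4, the ring of integers is ℤ[(1+√-335)/2] with discriminant -335.
809 ∤ -335, so 809 is unramified.
Legendre symbol by Euler's criterion: (-335/809) ≡ (-335)^404 ≡ 808 (mod 809), i.e. (-335/809) = -1.
(-335/809) = -1, so 809 is inert.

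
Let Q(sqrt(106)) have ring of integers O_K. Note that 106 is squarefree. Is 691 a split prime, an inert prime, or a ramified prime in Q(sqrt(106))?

Since 106 ≢ 1 mod 4, the ring of integers is ℤ[√106] with discriminant 4·106 = 424.
disc(K) = 424 is not divisible by 691; 691 is unramified.
Compute (106/691) via Euler: 106^((691-1)/2) mod 691 = 1, so (106/691) = 1.
d is a quadratic residue mod p, hence 691 splits in O_K.

691 splits in O_K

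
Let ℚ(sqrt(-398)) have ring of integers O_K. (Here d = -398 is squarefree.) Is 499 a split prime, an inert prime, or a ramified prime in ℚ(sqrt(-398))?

p splits

Since -398 ≢ 1 mod 4, the ring of integers is ℤ[√-398] with discriminant 4·(-398) = -1592.
499 ∤ -1592, so 499 is unramified.
Euler's criterion: (-398)^249 mod 499 = 1. Thus (-398|499) = 1.
(-398/499) = 1, so 499 splits.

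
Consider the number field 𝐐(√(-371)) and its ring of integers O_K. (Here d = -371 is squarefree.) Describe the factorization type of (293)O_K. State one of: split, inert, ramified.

inert

d = -371 ≡ 1 (mod 4), so O_K = ℤ[(1+√-371)/2] and disc(K) = d = -371.
disc(K) = -371 is not divisible by 293; 293 is unramified.
Euler's criterion: (-371)^146 mod 293 = 292. Thus (-371|293) = -1.
Legendre symbol -1 ⇒ 293 is inert.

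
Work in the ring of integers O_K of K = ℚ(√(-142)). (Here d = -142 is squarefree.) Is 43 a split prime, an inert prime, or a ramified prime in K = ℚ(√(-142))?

remains prime (inert)

Since -142 ≢ 1 mod 4, the ring of integers is ℤ[√-142] with discriminant 4·(-142) = -568.
disc(K) = -568 is not divisible by 43; 43 is unramified.
Euler's criterion: (-142)^21 mod 43 = 42. Thus (-142|43) = -1.
Legendre symbol -1 ⇒ 43 is inert.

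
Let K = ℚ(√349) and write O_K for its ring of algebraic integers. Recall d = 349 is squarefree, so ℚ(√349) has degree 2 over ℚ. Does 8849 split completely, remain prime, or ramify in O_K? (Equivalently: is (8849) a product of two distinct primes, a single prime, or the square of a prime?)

8849 splits in O_K

d = 349 ≡ 1 (mod 4), so O_K = ℤ[(1+√349)/2] and disc(K) = d = 349.
8849 ∤ 349, so 8849 is unramified.
Legendre symbol by Euler's criterion: (349/8849) ≡ 349^4424 ≡ 1 (mod 8849), i.e. (349/8849) = 1.
Legendre symbol 1 ⇒ 8849 is split.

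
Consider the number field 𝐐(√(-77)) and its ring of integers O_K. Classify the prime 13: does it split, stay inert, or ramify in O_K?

p splits

-77 mod 4 = 3, hence disc K = 4·(-77) = -308 and O_K = ℤ[√-77].
13 ∤ -308, so 13 is unramified.
Legendre symbol by Euler's criterion: (-77/13) ≡ (-77)^6 ≡ 1 (mod 13), i.e. (-77/13) = 1.
(-77/13) = 1, so 13 splits.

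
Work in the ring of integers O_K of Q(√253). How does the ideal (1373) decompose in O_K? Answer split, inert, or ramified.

split

d = 253 ≡ 1 (mod 4), so O_K = ℤ[(1+√253)/2] and disc(K) = d = 253.
1373 ∤ 253, so 1373 is unramified.
Compute (253/1373) via Euler: 253^((1373-1)/2) mod 1373 = 1, so (253/1373) = 1.
Legendre symbol 1 ⇒ 1373 is split.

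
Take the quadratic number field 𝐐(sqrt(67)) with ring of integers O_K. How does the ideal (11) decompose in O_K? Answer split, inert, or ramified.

Since 67 ≢ 1 mod 4, the ring of integers is ℤ[√67] with discriminant 4·67 = 268.
11 ∤ 268, so 11 is unramified.
Euler's criterion: 67^5 mod 11 = 1. Thus (67|11) = 1.
Legendre symbol 1 ⇒ 11 is split.

split — (11) = 𝔭₁𝔭₂ with 𝔭₁ ≠ 𝔭₂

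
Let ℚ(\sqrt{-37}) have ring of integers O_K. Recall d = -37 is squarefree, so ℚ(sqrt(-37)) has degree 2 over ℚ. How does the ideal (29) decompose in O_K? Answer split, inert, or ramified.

-37 mod 4 = 3, hence disc K = 4·(-37) = -148 and O_K = ℤ[√-37].
disc(K) = -148 is not divisible by 29; 29 is unramified.
(-37/29) = 21^14 mod 29 = 28, giving Legendre symbol -1.
Legendre symbol -1 ⇒ 29 is inert.

inert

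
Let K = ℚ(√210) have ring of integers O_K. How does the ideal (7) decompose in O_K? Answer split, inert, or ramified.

Since 210 ≢ 1 mod 4, the ring of integers is ℤ[√210] with discriminant 4·210 = 840.
Ramification test: 7 | 840. The prime 7 ramifies in K.

7 is ramified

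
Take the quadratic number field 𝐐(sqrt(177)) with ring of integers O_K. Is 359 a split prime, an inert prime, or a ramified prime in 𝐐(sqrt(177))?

359 remains inert

Since 177 ≡ 1 mod 4, the ring of integers is ℤ[(1+√177)/2] with discriminant 177.
Since gcd(359, 177) = 1 the prime 359 does not ramify.
Legendre symbol by Euler's criterion: (177/359) ≡ 177^179 ≡ 358 (mod 359), i.e. (177/359) = -1.
d is a non-residue mod p, hence 359 remains inert in O_K.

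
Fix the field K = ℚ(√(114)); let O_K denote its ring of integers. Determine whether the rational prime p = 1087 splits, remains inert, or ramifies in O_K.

split

d = 114 ≡ 2 (mod 4), so O_K = ℤ[√114] and disc(K) = 4d = 456.
1087 ∤ 456, so 1087 is unramified.
Compute (114/1087) via Euler: 114^((1087-1)/2) mod 1087 = 1, so (114/1087) = 1.
(114/1087) = 1, so 1087 splits.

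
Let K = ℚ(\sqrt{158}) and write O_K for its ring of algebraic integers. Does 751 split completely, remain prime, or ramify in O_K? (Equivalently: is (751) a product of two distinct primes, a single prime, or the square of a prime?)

inert — (751) stays prime in O_K

Since 158 ≢ 1 mod 4, the ring of integers is ℤ[√158] with discriminant 4·158 = 632.
disc(K) = 632 is not divisible by 751; 751 is unramified.
Compute (158/751) via Euler: 158^((751-1)/2) mod 751 = 750, so (158/751) = -1.
Legendre symbol -1 ⇒ 751 is inert.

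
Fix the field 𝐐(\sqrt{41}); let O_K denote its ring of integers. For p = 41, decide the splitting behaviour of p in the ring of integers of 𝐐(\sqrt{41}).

41 mod 4 = 1, hence disc K = 41 and O_K = ℤ[(1+√41)/2].
41 divides disc(K) = 41, so 41 ramifies.

p ramifies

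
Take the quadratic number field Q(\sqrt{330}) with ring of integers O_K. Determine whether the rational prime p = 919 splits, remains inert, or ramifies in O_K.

330 mod 4 = 2, hence disc K = 4·330 = 1320 and O_K = ℤ[√330].
disc(K) = 1320 is not divisible by 919; 919 is unramified.
Compute (330/919) via Euler: 330^((919-1)/2) mod 919 = 918, so (330/919) = -1.
(330/919) = -1, so 919 is inert.

919 remains inert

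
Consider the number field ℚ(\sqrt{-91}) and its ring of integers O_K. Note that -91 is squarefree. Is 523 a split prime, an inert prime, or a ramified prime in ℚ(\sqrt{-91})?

-91 mod 4 = 1, hence disc K = -91 and O_K = ℤ[(1+√-91)/2].
523 ∤ -91, so 523 is unramified.
Legendre symbol by Euler's criterion: (-91/523) ≡ (-91)^261 ≡ 522 (mod 523), i.e. (-91/523) = -1.
d is a non-residue mod p, hence 523 remains inert in O_K.

inert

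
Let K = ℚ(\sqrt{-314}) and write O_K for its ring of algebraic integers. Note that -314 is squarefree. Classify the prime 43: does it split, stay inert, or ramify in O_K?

remains prime (inert)

-314 mod 4 = 2, hence disc K = 4·(-314) = -1256 and O_K = ℤ[√-314].
43 ∤ -1256, so 43 is unramified.
Euler's criterion: (-314)^21 mod 43 = 42. Thus (-314|43) = -1.
(-314/43) = -1, so 43 is inert.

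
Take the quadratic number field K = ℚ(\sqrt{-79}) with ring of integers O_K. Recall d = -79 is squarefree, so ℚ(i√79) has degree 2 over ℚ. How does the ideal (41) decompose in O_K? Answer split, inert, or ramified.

Since -79 ≡ 1 mod 4, the ring of integers is ℤ[(1+√-79)/2] with discriminant -79.
Since gcd(41, -79) = 1 the prime 41 does not ramify.
Legendre symbol by Euler's criterion: (-79/41) ≡ (-79)^20 ≡ 40 (mod 41), i.e. (-79/41) = -1.
Legendre symbol -1 ⇒ 41 is inert.

inert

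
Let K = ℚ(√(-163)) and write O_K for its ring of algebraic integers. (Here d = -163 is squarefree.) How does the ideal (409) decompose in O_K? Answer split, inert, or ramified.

split — (409) = 𝔭₁𝔭₂ with 𝔭₁ ≠ 𝔭₂

-163 mod 4 = 1, hence disc K = -163 and O_K = ℤ[(1+√-163)/2].
409 ∤ -163, so 409 is unramified.
Legendre symbol by Euler's criterion: (-163/409) ≡ (-163)^204 ≡ 1 (mod 409), i.e. (-163/409) = 1.
(-163/409) = 1, so 409 splits.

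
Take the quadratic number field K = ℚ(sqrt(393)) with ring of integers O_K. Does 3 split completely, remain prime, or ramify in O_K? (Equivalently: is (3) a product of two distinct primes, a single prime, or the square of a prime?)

Since 393 ≡ 1 mod 4, the ring of integers is ℤ[(1+√393)/2] with discriminant 393.
3 divides disc(K) = 393, so 3 ramifies.

3 is ramified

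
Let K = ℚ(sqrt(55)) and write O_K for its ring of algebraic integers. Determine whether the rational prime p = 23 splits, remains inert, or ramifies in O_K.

23 splits in O_K

d = 55 ≡ 3 (mod 4), so O_K = ℤ[√55] and disc(K) = 4d = 220.
23 ∤ 220, so 23 is unramified.
(55/23) = 9^11 mod 23 = 1, giving Legendre symbol 1.
(55/23) = 1, so 23 splits.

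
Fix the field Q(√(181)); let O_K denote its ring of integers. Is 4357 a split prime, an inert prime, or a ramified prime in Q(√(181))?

181 mod 4 = 1, hence disc K = 181 and O_K = ℤ[(1+√181)/2].
disc(K) = 181 is not divisible by 4357; 4357 is unramified.
Compute (181/4357) via Euler: 181^((4357-1)/2) mod 4357 = 1, so (181/4357) = 1.
d is a quadratic residue mod p, hence 4357 splits in O_K.

split — (4357) = 𝔭₁𝔭₂ with 𝔭₁ ≠ 𝔭₂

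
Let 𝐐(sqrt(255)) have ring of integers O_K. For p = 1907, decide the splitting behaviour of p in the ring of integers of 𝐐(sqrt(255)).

Since 255 ≢ 1 mod 4, the ring of integers is ℤ[√255] with discriminant 4·255 = 1020.
Since gcd(1907, 1020) = 1 the prime 1907 does not ramify.
(255/1907) = 255^953 mod 1907 = 1, giving Legendre symbol 1.
d is a quadratic residue mod p, hence 1907 splits in O_K.

split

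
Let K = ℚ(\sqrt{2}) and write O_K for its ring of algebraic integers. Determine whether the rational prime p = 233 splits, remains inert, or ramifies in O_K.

splits completely

Since 2 ≢ 1 mod 4, the ring of integers is ℤ[√2] with discriminant 4·2 = 8.
Since gcd(233, 8) = 1 the prime 233 does not ramify.
Legendre symbol by Euler's criterion: (2/233) ≡ 2^116 ≡ 1 (mod 233), i.e. (2/233) = 1.
d is a quadratic residue mod p, hence 233 splits in O_K.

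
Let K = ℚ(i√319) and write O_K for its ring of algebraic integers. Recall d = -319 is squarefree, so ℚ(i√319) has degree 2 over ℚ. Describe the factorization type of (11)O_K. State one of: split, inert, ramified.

-319 mod 4 = 1, hence disc K = -319 and O_K = ℤ[(1+√-319)/2].
disc(K) = -319 = 11·(-29), so p = 11 is ramified.

ramifies in O_K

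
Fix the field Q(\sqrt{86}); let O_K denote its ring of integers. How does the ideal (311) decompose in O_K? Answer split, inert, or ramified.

Since 86 ≢ 1 mod 4, the ring of integers is ℤ[√86] with discriminant 4·86 = 344.
Since gcd(311, 344) = 1 the prime 311 does not ramify.
Compute (86/311) via Euler: 86^((311-1)/2) mod 311 = 310, so (86/311) = -1.
d is a non-residue mod p, hence 311 remains inert in O_K.

inert — (311) stays prime in O_K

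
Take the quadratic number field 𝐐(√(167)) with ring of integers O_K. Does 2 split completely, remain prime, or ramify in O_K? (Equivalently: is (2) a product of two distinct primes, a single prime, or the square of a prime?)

d = 167 ≡ 3 (mod 4), so O_K = ℤ[√167] and disc(K) = 4d = 668.
Ramification test: 2 | 668. The prime 2 ramifies in K.

2 is ramified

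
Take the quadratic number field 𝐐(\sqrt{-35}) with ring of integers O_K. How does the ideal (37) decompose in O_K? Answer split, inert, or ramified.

-35 mod 4 = 1, hence disc K = -35 and O_K = ℤ[(1+√-35)/2].
37 ∤ -35, so 37 is unramified.
Legendre symbol by Euler's criterion: (-35/37) ≡ (-35)^18 ≡ 36 (mod 37), i.e. (-35/37) = -1.
(-35/37) = -1, so 37 is inert.

remains prime (inert)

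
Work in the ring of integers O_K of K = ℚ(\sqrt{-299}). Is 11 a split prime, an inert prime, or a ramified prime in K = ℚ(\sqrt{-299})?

splits completely

d = -299 ≡ 1 (mod 4), so O_K = ℤ[(1+√-299)/2] and disc(K) = d = -299.
Since gcd(11, -299) = 1 the prime 11 does not ramify.
Compute (-299/11) via Euler: 9^((11-1)/2) mod 11 = 1, so (-299/11) = 1.
(-299/11) = 1, so 11 splits.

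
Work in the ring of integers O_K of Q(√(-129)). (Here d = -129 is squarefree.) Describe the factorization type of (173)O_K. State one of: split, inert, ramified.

Since -129 ≢ 1 mod 4, the ring of integers is ℤ[√-129] with discriminant 4·(-129) = -516.
disc(K) = -516 is not divisible by 173; 173 is unramified.
Compute (-129/173) via Euler: 44^((173-1)/2) mod 173 = 172, so (-129/173) = -1.
(-129/173) = -1, so 173 is inert.

173 remains inert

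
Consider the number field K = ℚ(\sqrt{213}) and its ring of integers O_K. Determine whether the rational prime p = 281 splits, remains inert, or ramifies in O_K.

splits completely

Since 213 ≡ 1 mod 4, the ring of integers is ℤ[(1+√213)/2] with discriminant 213.
disc(K) = 213 is not divisible by 281; 281 is unramified.
Legendre symbol by Euler's criterion: (213/281) ≡ 213^140 ≡ 1 (mod 281), i.e. (213/281) = 1.
d is a quadratic residue mod p, hence 281 splits in O_K.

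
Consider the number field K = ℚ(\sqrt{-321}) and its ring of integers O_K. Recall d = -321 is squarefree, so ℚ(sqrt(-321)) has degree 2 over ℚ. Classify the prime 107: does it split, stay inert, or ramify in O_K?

ramifies in O_K

d = -321 ≡ 3 (mod 4), so O_K = ℤ[√-321] and disc(K) = 4d = -1284.
107 divides disc(K) = -1284, so 107 ramifies.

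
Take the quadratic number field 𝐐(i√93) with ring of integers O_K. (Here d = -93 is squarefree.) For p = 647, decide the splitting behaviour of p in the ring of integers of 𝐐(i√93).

inert — (647) stays prime in O_K

-93 mod 4 = 3, hence disc K = 4·(-93) = -372 and O_K = ℤ[√-93].
Since gcd(647, -372) = 1 the prime 647 does not ramify.
(-93/647) = 554^323 mod 647 = 646, giving Legendre symbol -1.
Legendre symbol -1 ⇒ 647 is inert.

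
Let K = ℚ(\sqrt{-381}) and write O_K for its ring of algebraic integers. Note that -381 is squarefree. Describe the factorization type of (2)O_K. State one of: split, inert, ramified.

d = -381 ≡ 3 (mod 4), so O_K = ℤ[√-381] and disc(K) = 4d = -1524.
2 divides disc(K) = -1524, so 2 ramifies.

2 is ramified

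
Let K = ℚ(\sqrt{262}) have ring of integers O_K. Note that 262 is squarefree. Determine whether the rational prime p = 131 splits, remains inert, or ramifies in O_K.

262 mod 4 = 2, hence disc K = 4·262 = 1048 and O_K = ℤ[√262].
Ramification test: 131 | 1048. The prime 131 ramifies in K.

ramifies in O_K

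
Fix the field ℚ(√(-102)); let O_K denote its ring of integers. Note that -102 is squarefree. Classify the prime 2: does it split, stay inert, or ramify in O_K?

ramifies in O_K

d = -102 ≡ 2 (mod 4), so O_K = ℤ[√-102] and disc(K) = 4d = -408.
disc(K) = -408 = 2·(-204), so p = 2 is ramified.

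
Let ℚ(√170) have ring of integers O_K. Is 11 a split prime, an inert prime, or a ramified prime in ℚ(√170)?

d = 170 ≡ 2 (mod 4), so O_K = ℤ[√170] and disc(K) = 4d = 680.
disc(K) = 680 is not divisible by 11; 11 is unramified.
Compute (170/11) via Euler: 5^((11-1)/2) mod 11 = 1, so (170/11) = 1.
(170/11) = 1, so 11 splits.

splits completely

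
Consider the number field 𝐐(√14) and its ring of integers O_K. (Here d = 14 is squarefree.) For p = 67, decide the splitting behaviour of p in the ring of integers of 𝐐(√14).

Since 14 ≢ 1 mod 4, the ring of integers is ℤ[√14] with discriminant 4·14 = 56.
Since gcd(67, 56) = 1 the prime 67 does not ramify.
Euler's criterion: 14^33 mod 67 = 1. Thus (14|67) = 1.
(14/67) = 1, so 67 splits.

split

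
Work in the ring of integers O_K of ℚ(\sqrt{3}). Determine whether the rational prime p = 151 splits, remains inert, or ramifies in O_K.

3 mod 4 = 3, hence disc K = 4·3 = 12 and O_K = ℤ[√3].
151 ∤ 12, so 151 is unramified.
(3/151) = 3^75 mod 151 = 150, giving Legendre symbol -1.
Legendre symbol -1 ⇒ 151 is inert.

inert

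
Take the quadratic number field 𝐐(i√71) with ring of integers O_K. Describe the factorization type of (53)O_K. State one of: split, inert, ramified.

inert — (53) stays prime in O_K

-71 mod 4 = 1, hence disc K = -71 and O_K = ℤ[(1+√-71)/2].
disc(K) = -71 is not divisible by 53; 53 is unramified.
(-71/53) = 35^26 mod 53 = 52, giving Legendre symbol -1.
Legendre symbol -1 ⇒ 53 is inert.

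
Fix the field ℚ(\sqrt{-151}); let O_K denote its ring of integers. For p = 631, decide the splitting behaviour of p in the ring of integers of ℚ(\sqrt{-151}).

631 remains inert

-151 mod 4 = 1, hence disc K = -151 and O_K = ℤ[(1+√-151)/2].
631 ∤ -151, so 631 is unramified.
Compute (-151/631) via Euler: 480^((631-1)/2) mod 631 = 630, so (-151/631) = -1.
d is a non-residue mod p, hence 631 remains inert in O_K.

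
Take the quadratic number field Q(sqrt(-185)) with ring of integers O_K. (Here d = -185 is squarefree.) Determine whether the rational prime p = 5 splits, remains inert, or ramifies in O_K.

5 is ramified

Since -185 ≢ 1 mod 4, the ring of integers is ℤ[√-185] with discriminant 4·(-185) = -740.
5 divides disc(K) = -740, so 5 ramifies.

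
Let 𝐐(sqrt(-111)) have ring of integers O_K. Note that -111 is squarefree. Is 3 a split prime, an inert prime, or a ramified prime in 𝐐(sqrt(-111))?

p ramifies

d = -111 ≡ 1 (mod 4), so O_K = ℤ[(1+√-111)/2] and disc(K) = d = -111.
3 divides disc(K) = -111, so 3 ramifies.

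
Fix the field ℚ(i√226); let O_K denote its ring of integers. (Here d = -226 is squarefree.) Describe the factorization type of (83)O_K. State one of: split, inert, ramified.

splits completely

d = -226 ≡ 2 (mod 4), so O_K = ℤ[√-226] and disc(K) = 4d = -904.
Since gcd(83, -904) = 1 the prime 83 does not ramify.
Legendre symbol by Euler's criterion: (-226/83) ≡ (-226)^41 ≡ 1 (mod 83), i.e. (-226/83) = 1.
d is a quadratic residue mod p, hence 83 splits in O_K.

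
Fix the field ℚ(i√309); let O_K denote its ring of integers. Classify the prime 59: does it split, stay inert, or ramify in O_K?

splits completely

d = -309 ≡ 3 (mod 4), so O_K = ℤ[√-309] and disc(K) = 4d = -1236.
59 ∤ -1236, so 59 is unramified.
(-309/59) = 45^29 mod 59 = 1, giving Legendre symbol 1.
d is a quadratic residue mod p, hence 59 splits in O_K.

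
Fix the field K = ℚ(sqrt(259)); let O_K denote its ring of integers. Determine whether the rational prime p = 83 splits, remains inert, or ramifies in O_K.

Since 259 ≢ 1 mod 4, the ring of integers is ℤ[√259] with discriminant 4·259 = 1036.
83 ∤ 1036, so 83 is unramified.
(259/83) = 10^41 mod 83 = 1, giving Legendre symbol 1.
d is a quadratic residue mod p, hence 83 splits in O_K.

splits completely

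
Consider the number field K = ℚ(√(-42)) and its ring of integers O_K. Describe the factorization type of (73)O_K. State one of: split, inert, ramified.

d = -42 ≡ 2 (mod 4), so O_K = ℤ[√-42] and disc(K) = 4d = -168.
73 ∤ -168, so 73 is unramified.
Compute (-42/73) via Euler: 31^((73-1)/2) mod 73 = 72, so (-42/73) = -1.
d is a non-residue mod p, hence 73 remains inert in O_K.

inert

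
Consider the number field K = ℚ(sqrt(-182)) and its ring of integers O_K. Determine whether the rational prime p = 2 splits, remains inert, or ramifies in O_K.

2 is ramified

-182 mod 4 = 2, hence disc K = 4·(-182) = -728 and O_K = ℤ[√-182].
disc(K) = -728 = 2·(-364), so p = 2 is ramified.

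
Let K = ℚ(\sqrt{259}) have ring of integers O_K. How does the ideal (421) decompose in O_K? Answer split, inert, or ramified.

Since 259 ≢ 1 mod 4, the ring of integers is ℤ[√259] with discriminant 4·259 = 1036.
disc(K) = 1036 is not divisible by 421; 421 is unramified.
(259/421) = 259^210 mod 421 = 420, giving Legendre symbol -1.
(259/421) = -1, so 421 is inert.

inert — (421) stays prime in O_K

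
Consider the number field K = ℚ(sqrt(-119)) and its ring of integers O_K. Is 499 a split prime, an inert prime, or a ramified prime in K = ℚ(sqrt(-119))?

-119 mod 4 = 1, hence disc K = -119 and O_K = ℤ[(1+√-119)/2].
499 ∤ -119, so 499 is unramified.
Euler's criterion: (-119)^249 mod 499 = 498. Thus (-119|499) = -1.
d is a non-residue mod p, hence 499 remains inert in O_K.

inert — (499) stays prime in O_K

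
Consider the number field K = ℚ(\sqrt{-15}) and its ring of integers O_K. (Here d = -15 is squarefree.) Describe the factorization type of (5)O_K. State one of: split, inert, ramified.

d = -15 ≡ 1 (mod 4), so O_K = ℤ[(1+√-15)/2] and disc(K) = d = -15.
disc(K) = -15 = 5·(-3), so p = 5 is ramified.

ramified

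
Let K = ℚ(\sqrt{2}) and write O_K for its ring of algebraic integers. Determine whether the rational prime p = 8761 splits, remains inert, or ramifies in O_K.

2 mod 4 = 2, hence disc K = 4·2 = 8 and O_K = ℤ[√2].
disc(K) = 8 is not divisible by 8761; 8761 is unramified.
Legendre symbol by Euler's criterion: (2/8761) ≡ 2^4380 ≡ 1 (mod 8761), i.e. (2/8761) = 1.
Legendre symbol 1 ⇒ 8761 is split.

split — (8761) = 𝔭₁𝔭₂ with 𝔭₁ ≠ 𝔭₂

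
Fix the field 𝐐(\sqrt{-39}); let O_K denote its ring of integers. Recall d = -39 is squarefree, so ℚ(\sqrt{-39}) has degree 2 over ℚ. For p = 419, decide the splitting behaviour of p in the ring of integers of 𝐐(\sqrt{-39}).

p is inert

Since -39 ≡ 1 mod 4, the ring of integers is ℤ[(1+√-39)/2] with discriminant -39.
disc(K) = -39 is not divisible by 419; 419 is unramified.
Legendre symbol by Euler's criterion: (-39/419) ≡ (-39)^209 ≡ 418 (mod 419), i.e. (-39/419) = -1.
d is a non-residue mod p, hence 419 remains inert in O_K.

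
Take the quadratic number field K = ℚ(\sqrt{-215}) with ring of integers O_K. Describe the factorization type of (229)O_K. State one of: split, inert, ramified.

229 splits in O_K

Since -215 ≡ 1 mod 4, the ring of integers is ℤ[(1+√-215)/2] with discriminant -215.
Since gcd(229, -215) = 1 the prime 229 does not ramify.
Euler's criterion: (-215)^114 mod 229 = 1. Thus (-215|229) = 1.
d is a quadratic residue mod p, hence 229 splits in O_K.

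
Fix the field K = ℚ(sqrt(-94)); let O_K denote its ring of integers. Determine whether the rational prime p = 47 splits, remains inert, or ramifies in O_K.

-94 mod 4 = 2, hence disc K = 4·(-94) = -376 and O_K = ℤ[√-94].
disc(K) = -376 = 47·(-8), so p = 47 is ramified.

47 is ramified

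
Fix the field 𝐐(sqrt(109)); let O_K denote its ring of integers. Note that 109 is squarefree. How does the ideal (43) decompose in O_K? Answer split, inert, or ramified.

109 mod 4 = 1, hence disc K = 109 and O_K = ℤ[(1+√109)/2].
Since gcd(43, 109) = 1 the prime 43 does not ramify.
Compute (109/43) via Euler: 23^((43-1)/2) mod 43 = 1, so (109/43) = 1.
Legendre symbol 1 ⇒ 43 is split.

p splits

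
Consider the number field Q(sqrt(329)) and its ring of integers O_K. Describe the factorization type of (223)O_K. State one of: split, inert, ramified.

split

d = 329 ≡ 1 (mod 4), so O_K = ℤ[(1+√329)/2] and disc(K) = d = 329.
disc(K) = 329 is not divisible by 223; 223 is unramified.
(329/223) = 106^111 mod 223 = 1, giving Legendre symbol 1.
d is a quadratic residue mod p, hence 223 splits in O_K.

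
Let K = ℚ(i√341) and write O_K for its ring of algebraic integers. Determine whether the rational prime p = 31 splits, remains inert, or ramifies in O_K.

Since -341 ≢ 1 mod 4, the ring of integers is ℤ[√-341] with discriminant 4·(-341) = -1364.
31 divides disc(K) = -1364, so 31 ramifies.

31 is ramified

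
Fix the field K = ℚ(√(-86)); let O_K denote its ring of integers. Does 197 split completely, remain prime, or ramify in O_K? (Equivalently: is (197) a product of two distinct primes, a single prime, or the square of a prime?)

-86 mod 4 = 2, hence disc K = 4·(-86) = -344 and O_K = ℤ[√-86].
disc(K) = -344 is not divisible by 197; 197 is unramified.
Euler's criterion: (-86)^98 mod 197 = 196. Thus (-86|197) = -1.
Legendre symbol -1 ⇒ 197 is inert.

197 remains inert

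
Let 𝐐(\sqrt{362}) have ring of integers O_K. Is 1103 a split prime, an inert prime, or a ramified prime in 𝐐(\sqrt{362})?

inert

Since 362 ≢ 1 mod 4, the ring of integers is ℤ[√362] with discriminant 4·362 = 1448.
Since gcd(1103, 1448) = 1 the prime 1103 does not ramify.
Euler's criterion: 362^551 mod 1103 = 1102. Thus (362|1103) = -1.
d is a non-residue mod p, hence 1103 remains inert in O_K.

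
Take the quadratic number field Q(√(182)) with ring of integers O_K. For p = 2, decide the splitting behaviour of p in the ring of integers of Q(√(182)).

Since 182 ≢ 1 mod 4, the ring of integers is ℤ[√182] with discriminant 4·182 = 728.
Ramification test: 2 | 728. The prime 2 ramifies in K.

ramified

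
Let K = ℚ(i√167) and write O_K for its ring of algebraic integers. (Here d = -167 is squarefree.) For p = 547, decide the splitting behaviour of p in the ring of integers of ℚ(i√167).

d = -167 ≡ 1 (mod 4), so O_K = ℤ[(1+√-167)/2] and disc(K) = d = -167.
Since gcd(547, -167) = 1 the prime 547 does not ramify.
Compute (-167/547) via Euler: 380^((547-1)/2) mod 547 = 546, so (-167/547) = -1.
Legendre symbol -1 ⇒ 547 is inert.

inert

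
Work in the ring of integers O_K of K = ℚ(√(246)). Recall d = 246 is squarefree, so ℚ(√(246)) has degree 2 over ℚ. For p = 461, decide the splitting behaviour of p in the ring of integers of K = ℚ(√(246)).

461 splits in O_K

d = 246 ≡ 2 (mod 4), so O_K = ℤ[√246] and disc(K) = 4d = 984.
461 ∤ 984, so 461 is unramified.
(246/461) = 246^230 mod 461 = 1, giving Legendre symbol 1.
Legendre symbol 1 ⇒ 461 is split.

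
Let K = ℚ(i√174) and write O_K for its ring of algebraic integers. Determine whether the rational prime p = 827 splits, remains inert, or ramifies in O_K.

d = -174 ≡ 2 (mod 4), so O_K = ℤ[√-174] and disc(K) = 4d = -696.
Since gcd(827, -696) = 1 the prime 827 does not ramify.
Compute (-174/827) via Euler: 653^((827-1)/2) mod 827 = 826, so (-174/827) = -1.
(-174/827) = -1, so 827 is inert.

inert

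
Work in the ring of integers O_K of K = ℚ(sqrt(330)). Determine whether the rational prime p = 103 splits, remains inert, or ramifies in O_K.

Since 330 ≢ 1 mod 4, the ring of integers is ℤ[√330] with discriminant 4·330 = 1320.
disc(K) = 1320 is not divisible by 103; 103 is unramified.
Legendre symbol by Euler's criterion: (330/103) ≡ 330^51 ≡ 102 (mod 103), i.e. (330/103) = -1.
(330/103) = -1, so 103 is inert.

inert — (103) stays prime in O_K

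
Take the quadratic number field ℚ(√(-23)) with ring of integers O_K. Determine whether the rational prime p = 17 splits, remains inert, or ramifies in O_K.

-23 mod 4 = 1, hence disc K = -23 and O_K = ℤ[(1+√-23)/2].
disc(K) = -23 is not divisible by 17; 17 is unramified.
Legendre symbol by Euler's criterion: (-23/17) ≡ (-23)^8 ≡ 16 (mod 17), i.e. (-23/17) = -1.
d is a non-residue mod p, hence 17 remains inert in O_K.

inert — (17) stays prime in O_K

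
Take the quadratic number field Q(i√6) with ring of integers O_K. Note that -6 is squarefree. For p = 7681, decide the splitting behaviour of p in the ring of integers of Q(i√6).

split — (7681) = 𝔭₁𝔭₂ with 𝔭₁ ≠ 𝔭₂

-6 mod 4 = 2, hence disc K = 4·(-6) = -24 and O_K = ℤ[√-6].
Since gcd(7681, -24) = 1 the prime 7681 does not ramify.
(-6/7681) = 7675^3840 mod 7681 = 1, giving Legendre symbol 1.
(-6/7681) = 1, so 7681 splits.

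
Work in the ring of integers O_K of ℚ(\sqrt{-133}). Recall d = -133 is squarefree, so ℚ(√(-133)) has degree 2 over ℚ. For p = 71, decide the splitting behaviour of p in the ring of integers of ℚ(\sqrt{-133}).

Since -133 ≢ 1 mod 4, the ring of integers is ℤ[√-133] with discriminant 4·(-133) = -532.
disc(K) = -532 is not divisible by 71; 71 is unramified.
(-133/71) = 9^35 mod 71 = 1, giving Legendre symbol 1.
(-133/71) = 1, so 71 splits.

71 splits in O_K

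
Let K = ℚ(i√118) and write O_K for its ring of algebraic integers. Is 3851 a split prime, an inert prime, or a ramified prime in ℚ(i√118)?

3851 remains inert

Since -118 ≢ 1 mod 4, the ring of integers is ℤ[√-118] with discriminant 4·(-118) = -472.
3851 ∤ -472, so 3851 is unramified.
Compute (-118/3851) via Euler: 3733^((3851-1)/2) mod 3851 = 3850, so (-118/3851) = -1.
(-118/3851) = -1, so 3851 is inert.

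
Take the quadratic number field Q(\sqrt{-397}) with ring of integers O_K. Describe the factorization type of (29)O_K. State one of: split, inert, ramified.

-397 mod 4 = 3, hence disc K = 4·(-397) = -1588 and O_K = ℤ[√-397].
disc(K) = -1588 is not divisible by 29; 29 is unramified.
(-397/29) = 9^14 mod 29 = 1, giving Legendre symbol 1.
(-397/29) = 1, so 29 splits.

split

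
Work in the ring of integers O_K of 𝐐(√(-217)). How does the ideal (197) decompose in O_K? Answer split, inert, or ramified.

d = -217 ≡ 3 (mod 4), so O_K = ℤ[√-217] and disc(K) = 4d = -868.
197 ∤ -868, so 197 is unramified.
Euler's criterion: (-217)^98 mod 197 = 196. Thus (-217|197) = -1.
Legendre symbol -1 ⇒ 197 is inert.

inert — (197) stays prime in O_K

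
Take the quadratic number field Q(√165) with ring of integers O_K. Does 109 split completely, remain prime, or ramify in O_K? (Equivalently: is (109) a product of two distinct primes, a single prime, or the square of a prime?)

165 mod 4 = 1, hence disc K = 165 and O_K = ℤ[(1+√165)/2].
disc(K) = 165 is not divisible by 109; 109 is unramified.
Euler's criterion: 165^54 mod 109 = 108. Thus (165|109) = -1.
d is a non-residue mod p, hence 109 remains inert in O_K.

p is inert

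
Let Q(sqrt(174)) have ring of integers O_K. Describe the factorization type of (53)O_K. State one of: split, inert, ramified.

p splits

d = 174 ≡ 2 (mod 4), so O_K = ℤ[√174] and disc(K) = 4d = 696.
53 ∤ 696, so 53 is unramified.
Euler's criterion: 174^26 mod 53 = 1. Thus (174|53) = 1.
Legendre symbol 1 ⇒ 53 is split.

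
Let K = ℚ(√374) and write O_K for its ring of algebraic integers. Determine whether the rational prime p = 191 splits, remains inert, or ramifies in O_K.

191 remains inert

Since 374 ≢ 1 mod 4, the ring of integers is ℤ[√374] with discriminant 4·374 = 1496.
disc(K) = 1496 is not divisible by 191; 191 is unramified.
(374/191) = 183^95 mod 191 = 190, giving Legendre symbol -1.
d is a non-residue mod p, hence 191 remains inert in O_K.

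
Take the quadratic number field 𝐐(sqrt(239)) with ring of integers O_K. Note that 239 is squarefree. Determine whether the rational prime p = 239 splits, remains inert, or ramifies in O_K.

Since 239 ≢ 1 mod 4, the ring of integers is ℤ[√239] with discriminant 4·239 = 956.
disc(K) = 956 = 239·4, so p = 239 is ramified.

ramifies in O_K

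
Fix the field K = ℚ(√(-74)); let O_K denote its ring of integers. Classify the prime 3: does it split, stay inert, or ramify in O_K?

splits completely

-74 mod 4 = 2, hence disc K = 4·(-74) = -296 and O_K = ℤ[√-74].
Since gcd(3, -296) = 1 the prime 3 does not ramify.
Legendre symbol by Euler's criterion: (-74/3) ≡ (-74)^1 ≡ 1 (mod 3), i.e. (-74/3) = 1.
Legendre symbol 1 ⇒ 3 is split.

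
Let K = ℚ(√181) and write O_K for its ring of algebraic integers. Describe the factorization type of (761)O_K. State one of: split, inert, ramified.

Since 181 ≡ 1 mod 4, the ring of integers is ℤ[(1+√181)/2] with discriminant 181.
Since gcd(761, 181) = 1 the prime 761 does not ramify.
Compute (181/761) via Euler: 181^((761-1)/2) mod 761 = 1, so (181/761) = 1.
(181/761) = 1, so 761 splits.

p splits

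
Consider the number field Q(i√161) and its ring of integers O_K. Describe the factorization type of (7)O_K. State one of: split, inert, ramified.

p ramifies

d = -161 ≡ 3 (mod 4), so O_K = ℤ[√-161] and disc(K) = 4d = -644.
Ramification test: 7 | -644. The prime 7 ramifies in K.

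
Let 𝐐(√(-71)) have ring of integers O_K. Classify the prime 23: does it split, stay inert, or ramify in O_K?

remains prime (inert)

-71 mod 4 = 1, hence disc K = -71 and O_K = ℤ[(1+√-71)/2].
Since gcd(23, -71) = 1 the prime 23 does not ramify.
Compute (-71/23) via Euler: 21^((23-1)/2) mod 23 = 22, so (-71/23) = -1.
Legendre symbol -1 ⇒ 23 is inert.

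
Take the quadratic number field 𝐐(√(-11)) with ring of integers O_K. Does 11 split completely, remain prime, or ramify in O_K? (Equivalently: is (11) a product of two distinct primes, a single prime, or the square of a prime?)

Since -11 ≡ 1 mod 4, the ring of integers is ℤ[(1+√-11)/2] with discriminant -11.
disc(K) = -11 = 11·(-1), so p = 11 is ramified.

p ramifies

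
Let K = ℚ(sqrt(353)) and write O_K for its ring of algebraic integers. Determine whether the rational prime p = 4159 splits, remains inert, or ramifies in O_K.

p is inert

d = 353 ≡ 1 (mod 4), so O_K = ℤ[(1+√353)/2] and disc(K) = d = 353.
4159 ∤ 353, so 4159 is unramified.
Legendre symbol by Euler's criterion: (353/4159) ≡ 353^2079 ≡ 4158 (mod 4159), i.e. (353/4159) = -1.
d is a non-residue mod p, hence 4159 remains inert in O_K.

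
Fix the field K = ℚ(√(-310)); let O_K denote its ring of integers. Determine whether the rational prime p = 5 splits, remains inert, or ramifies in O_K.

-310 mod 4 = 2, hence disc K = 4·(-310) = -1240 and O_K = ℤ[√-310].
disc(K) = -1240 = 5·(-248), so p = 5 is ramified.

ramified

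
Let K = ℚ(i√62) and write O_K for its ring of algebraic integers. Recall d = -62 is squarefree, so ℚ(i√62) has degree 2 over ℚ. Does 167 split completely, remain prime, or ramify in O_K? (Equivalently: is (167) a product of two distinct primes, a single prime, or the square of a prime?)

d = -62 ≡ 2 (mod 4), so O_K = ℤ[√-62] and disc(K) = 4d = -248.
Since gcd(167, -248) = 1 the prime 167 does not ramify.
Legendre symbol by Euler's criterion: (-62/167) ≡ (-62)^83 ≡ 166 (mod 167), i.e. (-62/167) = -1.
(-62/167) = -1, so 167 is inert.

remains prime (inert)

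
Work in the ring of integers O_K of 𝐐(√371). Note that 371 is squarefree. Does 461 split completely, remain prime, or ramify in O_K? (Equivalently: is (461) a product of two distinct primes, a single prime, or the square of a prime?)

Since 371 ≢ 1 mod 4, the ring of integers is ℤ[√371] with discriminant 4·371 = 1484.
Since gcd(461, 1484) = 1 the prime 461 does not ramify.
Compute (371/461) via Euler: 371^((461-1)/2) mod 461 = 460, so (371/461) = -1.
(371/461) = -1, so 461 is inert.

remains prime (inert)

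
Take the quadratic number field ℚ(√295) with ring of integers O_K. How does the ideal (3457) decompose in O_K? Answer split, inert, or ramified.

Since 295 ≢ 1 mod 4, the ring of integers is ℤ[√295] with discriminant 4·295 = 1180.
Since gcd(3457, 1180) = 1 the prime 3457 does not ramify.
Compute (295/3457) via Euler: 295^((3457-1)/2) mod 3457 = 3456, so (295/3457) = -1.
(295/3457) = -1, so 3457 is inert.

remains prime (inert)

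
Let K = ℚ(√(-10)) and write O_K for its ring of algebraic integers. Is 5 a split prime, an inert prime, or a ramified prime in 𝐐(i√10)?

d = -10 ≡ 2 (mod 4), so O_K = ℤ[√-10] and disc(K) = 4d = -40.
5 divides disc(K) = -40, so 5 ramifies.

ramifies in O_K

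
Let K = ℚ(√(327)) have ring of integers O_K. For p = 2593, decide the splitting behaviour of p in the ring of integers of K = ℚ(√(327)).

remains prime (inert)

327 mod 4 = 3, hence disc K = 4·327 = 1308 and O_K = ℤ[√327].
disc(K) = 1308 is not divisible by 2593; 2593 is unramified.
(327/2593) = 327^1296 mod 2593 = 2592, giving Legendre symbol -1.
(327/2593) = -1, so 2593 is inert.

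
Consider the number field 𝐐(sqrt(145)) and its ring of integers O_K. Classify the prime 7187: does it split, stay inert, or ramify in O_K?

Since 145 ≡ 1 mod 4, the ring of integers is ℤ[(1+√145)/2] with discriminant 145.
disc(K) = 145 is not divisible by 7187; 7187 is unramified.
Legendre symbol by Euler's criterion: (145/7187) ≡ 145^3593 ≡ 7186 (mod 7187), i.e. (145/7187) = -1.
d is a non-residue mod p, hence 7187 remains inert in O_K.

p is inert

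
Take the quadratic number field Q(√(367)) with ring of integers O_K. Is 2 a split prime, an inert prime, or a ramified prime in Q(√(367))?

ramified

Since 367 ≢ 1 mod 4, the ring of integers is ℤ[√367] with discriminant 4·367 = 1468.
disc(K) = 1468 = 2·734, so p = 2 is ramified.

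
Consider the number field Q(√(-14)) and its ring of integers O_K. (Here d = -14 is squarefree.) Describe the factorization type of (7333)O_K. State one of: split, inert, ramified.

p is inert

Since -14 ≢ 1 mod 4, the ring of integers is ℤ[√-14] with discriminant 4·(-14) = -56.
7333 ∤ -56, so 7333 is unramified.
Legendre symbol by Euler's criterion: (-14/7333) ≡ (-14)^3666 ≡ 7332 (mod 7333), i.e. (-14/7333) = -1.
(-14/7333) = -1, so 7333 is inert.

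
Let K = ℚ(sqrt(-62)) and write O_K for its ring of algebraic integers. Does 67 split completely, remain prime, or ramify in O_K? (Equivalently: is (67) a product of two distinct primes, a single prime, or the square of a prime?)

remains prime (inert)

-62 mod 4 = 2, hence disc K = 4·(-62) = -248 and O_K = ℤ[√-62].
disc(K) = -248 is not divisible by 67; 67 is unramified.
Euler's criterion: (-62)^33 mod 67 = 66. Thus (-62|67) = -1.
(-62/67) = -1, so 67 is inert.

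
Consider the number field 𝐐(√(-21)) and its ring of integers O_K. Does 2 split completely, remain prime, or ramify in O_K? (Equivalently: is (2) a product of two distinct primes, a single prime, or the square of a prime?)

ramified

Since -21 ≢ 1 mod 4, the ring of integers is ℤ[√-21] with discriminant 4·(-21) = -84.
Ramification test: 2 | -84. The prime 2 ramifies in K.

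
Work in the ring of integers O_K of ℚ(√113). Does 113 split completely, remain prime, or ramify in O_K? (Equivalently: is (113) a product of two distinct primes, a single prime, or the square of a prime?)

p ramifies

Since 113 ≡ 1 mod 4, the ring of integers is ℤ[(1+√113)/2] with discriminant 113.
disc(K) = 113 = 113·1, so p = 113 is ramified.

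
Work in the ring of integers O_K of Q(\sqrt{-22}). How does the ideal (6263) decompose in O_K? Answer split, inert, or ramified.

6263 splits in O_K

d = -22 ≡ 2 (mod 4), so O_K = ℤ[√-22] and disc(K) = 4d = -88.
disc(K) = -88 is not divisible by 6263; 6263 is unramified.
Compute (-22/6263) via Euler: 6241^((6263-1)/2) mod 6263 = 1, so (-22/6263) = 1.
Legendre symbol 1 ⇒ 6263 is split.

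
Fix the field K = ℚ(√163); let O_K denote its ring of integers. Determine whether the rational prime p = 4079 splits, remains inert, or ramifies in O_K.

163 mod 4 = 3, hence disc K = 4·163 = 652 and O_K = ℤ[√163].
disc(K) = 652 is not divisible by 4079; 4079 is unramified.
Compute (163/4079) via Euler: 163^((4079-1)/2) mod 4079 = 4078, so (163/4079) = -1.
Legendre symbol -1 ⇒ 4079 is inert.

remains prime (inert)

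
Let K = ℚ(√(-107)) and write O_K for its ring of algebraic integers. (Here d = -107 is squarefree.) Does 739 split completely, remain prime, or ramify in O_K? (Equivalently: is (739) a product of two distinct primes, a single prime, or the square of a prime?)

-107 mod 4 = 1, hence disc K = -107 and O_K = ℤ[(1+√-107)/2].
Since gcd(739, -107) = 1 the prime 739 does not ramify.
(-107/739) = 632^369 mod 739 = 738, giving Legendre symbol -1.
(-107/739) = -1, so 739 is inert.

inert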